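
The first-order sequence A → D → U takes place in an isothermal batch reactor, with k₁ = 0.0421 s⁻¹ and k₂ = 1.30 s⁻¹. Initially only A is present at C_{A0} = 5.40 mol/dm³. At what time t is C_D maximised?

The intermediate peaks when r₁ = r₂, i.e. k₁e^(−k₁t) = k₂e^(−k₂t), giving t_opt = ln(k₂/k₁)/(k₂−k₁).
= ln(1.30/0.0421)/(1.30−0.0421) = ln(30.88)/1.258 = 3.430/1.258 = 2.73 s.

2.73 s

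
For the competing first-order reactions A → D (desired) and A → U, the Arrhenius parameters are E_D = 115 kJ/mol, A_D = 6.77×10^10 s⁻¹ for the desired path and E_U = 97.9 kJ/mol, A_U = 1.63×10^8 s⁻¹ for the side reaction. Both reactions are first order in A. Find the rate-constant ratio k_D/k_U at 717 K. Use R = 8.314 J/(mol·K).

With equal orders, S_{D/U} = k_D/k_U = (A_D/A_U)·exp[(E_U−E_D)/(RT)].
(E_U−E_D)/(RT) = (97.9−115)×10³/(8.314×717) = -17100/5961 = -2.869.
k_D/k_U = (6.77×10^10/1.63×10^8)·exp(-2.869) = 415.3 × 0.05678 = 23.6.
Since E_D > E_U, raising the temperature improves selectivity toward D.

23.6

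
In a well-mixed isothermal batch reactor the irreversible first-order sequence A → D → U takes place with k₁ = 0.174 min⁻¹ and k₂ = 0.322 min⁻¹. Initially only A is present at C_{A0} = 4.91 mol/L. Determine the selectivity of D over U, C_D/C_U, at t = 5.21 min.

For first-order series with pure A initially, C_D(t) = k₁C_{A0}/(k₂−k₁)·(e^(−k₁t) − e^(−k₂t)).
e^(−k₁t) = e^(−0.174×5.21) = e^(−0.9065) = 0.4039; e^(−k₂t) = e^(−1.678) = 0.1868.
C_D = 0.174×4.91/(0.322−0.174) × (0.4039−0.1868) = 5.773×0.2171 = 1.253 mol/L.
C_A = C_{A0}e^(−k₁t) = 1.983 mol/L, so C_U = C_{A0}−C_A−C_D = 1.674 mol/L; C_D/C_U = 0.749.

0.749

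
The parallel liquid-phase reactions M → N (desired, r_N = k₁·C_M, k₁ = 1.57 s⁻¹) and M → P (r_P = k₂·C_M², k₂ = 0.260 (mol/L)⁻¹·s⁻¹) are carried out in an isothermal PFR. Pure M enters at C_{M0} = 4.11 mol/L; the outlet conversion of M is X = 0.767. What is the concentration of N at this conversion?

C_M = C_{M0}(1−X) = 0.9576 mol/L.
Along a PFR/batch, dC_N/dC_M = −r_N/(r_N+r_P) = −k₁/(k₁+k₂·C_M).
Integrating from C_{M0} to C_M: C_N = (1.57/0.260)·ln[(1.57+0.260·4.11)/(1.57+0.260·0.958)] = 6.038·ln(2.639/1.819) = 2.246 mol/L.

2.25 mol/L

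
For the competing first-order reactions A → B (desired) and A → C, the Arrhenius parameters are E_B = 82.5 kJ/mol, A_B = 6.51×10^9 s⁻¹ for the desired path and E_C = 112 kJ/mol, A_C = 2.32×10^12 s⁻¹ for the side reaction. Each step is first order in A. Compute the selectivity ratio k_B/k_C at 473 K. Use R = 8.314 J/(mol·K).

5.08

With equal orders, S_{B/C} = k_B/k_C = (A_B/A_C)·exp[(E_C−E_B)/(RT)].
(E_C−E_B)/(RT) = (112−82.5)×10³/(8.314×473) = 29500/3933 = 7.502.
k_B/k_C = (6.51×10^9/2.32×10^12)·exp(7.502) = 0.002806 × 1811 = 5.08.
Since E_B < E_C, lowering the temperature improves selectivity toward B.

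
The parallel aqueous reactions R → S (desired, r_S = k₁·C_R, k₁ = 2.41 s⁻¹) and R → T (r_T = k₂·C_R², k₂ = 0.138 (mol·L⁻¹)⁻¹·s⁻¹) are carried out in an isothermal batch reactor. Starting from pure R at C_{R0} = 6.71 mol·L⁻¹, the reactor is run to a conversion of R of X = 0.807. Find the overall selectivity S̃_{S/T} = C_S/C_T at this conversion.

4.49

C_R = C_{R0}(1−X) = 1.295 mol·L⁻¹.
Along a PFR/batch, dC_S/dC_R = −r_S/(r_S+r_T) = −k₁/(k₁+k₂·C_R).
Integrating from C_{R0} to C_R: C_S = (2.41/0.138)·ln[(2.41+0.138·6.71)/(2.41+0.138·1.30)] = 17.46·ln(3.336/2.589) = 4.429 mol·L⁻¹.
C_T = (C_{R0}−C_R)−C_S = 0.9861 mol·L⁻¹; S̃_{S/T} = 4.429/0.9861 = 4.49.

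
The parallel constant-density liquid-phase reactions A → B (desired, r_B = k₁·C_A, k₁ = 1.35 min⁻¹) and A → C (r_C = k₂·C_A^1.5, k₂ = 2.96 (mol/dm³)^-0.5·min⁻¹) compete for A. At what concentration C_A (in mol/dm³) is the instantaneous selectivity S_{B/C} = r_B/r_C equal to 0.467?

S_{B/C} = (k₁/k₂)·C_A^-0.5 ⇒ C_A = (S·k₂/k₁)^(-2).
= (0.467×2.96/1.35)^(-2) = (1.024)^(-2) = 0.954 mol/dm³.

0.954 mol/dm³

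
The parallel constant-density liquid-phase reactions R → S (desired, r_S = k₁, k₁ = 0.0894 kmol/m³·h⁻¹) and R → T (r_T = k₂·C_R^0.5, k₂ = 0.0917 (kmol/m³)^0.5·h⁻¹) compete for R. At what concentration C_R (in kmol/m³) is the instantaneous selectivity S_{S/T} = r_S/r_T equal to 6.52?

S_{S/T} = (k₁/k₂)·C_R^-0.5 ⇒ C_R = (S·k₂/k₁)^(-2).
= (6.52×0.0917/0.0894)^(-2) = (6.688)^(-2) = 0.0224 kmol/m³.

0.0224 kmol/m³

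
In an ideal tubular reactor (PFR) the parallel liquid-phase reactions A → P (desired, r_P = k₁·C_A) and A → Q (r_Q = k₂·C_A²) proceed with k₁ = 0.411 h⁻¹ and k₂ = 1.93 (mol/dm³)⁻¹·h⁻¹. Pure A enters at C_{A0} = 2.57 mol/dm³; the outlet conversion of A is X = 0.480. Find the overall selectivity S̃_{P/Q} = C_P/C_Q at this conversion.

C_A = C_{A0}(1−X) = 1.336 mol/dm³.
Along a PFR/batch, dC_P/dC_A = −r_P/(r_P+r_Q) = −k₁/(k₁+k₂·C_A).
Integrating from C_{A0} to C_A: C_P = (0.411/1.93)·ln[(0.411+1.93·2.57)/(0.411+1.93·1.34)] = 0.2130·ln(5.371/2.990) = 0.1247 mol/dm³.
C_Q = (C_{A0}−C_A)−C_P = 1.109 mol/dm³; S̃_{P/Q} = 0.1247/1.109 = 0.112.

0.112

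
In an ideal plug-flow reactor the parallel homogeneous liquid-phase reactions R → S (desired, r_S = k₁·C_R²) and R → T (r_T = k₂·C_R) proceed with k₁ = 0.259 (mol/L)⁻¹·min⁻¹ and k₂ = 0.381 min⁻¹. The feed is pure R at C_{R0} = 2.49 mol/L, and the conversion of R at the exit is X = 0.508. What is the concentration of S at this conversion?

C_R = C_{R0}(1−X) = 1.225 mol/L.
Along a PFR/batch, dC_T/dC_R = −r_T/(r_S+r_T) = −k₂/(k₂+k₁·C_R).
Integrating from C_{R0} to C_R: C_T = (0.381/0.259)·ln[(0.381+0.259·2.49)/(0.381+0.259·1.23)] = 1.471·ln(1.026/0.6983) = 0.5659 mol/L.
Then C_S = (C_{R0}−C_R) − C_T = 1.265 − 0.5659 = 0.6990 mol/L.

0.699 mol/L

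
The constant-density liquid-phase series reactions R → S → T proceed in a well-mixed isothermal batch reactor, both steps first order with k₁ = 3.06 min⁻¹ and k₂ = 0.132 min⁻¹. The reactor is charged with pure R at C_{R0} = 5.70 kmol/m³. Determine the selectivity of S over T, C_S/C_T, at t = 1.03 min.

Solving the coupled first-order balances gives C_S(t) = [k₁/(k₂−k₁)]·C_{R0}·(e^(−k₁t) − e^(−k₂t)).
e^(−k₁t) = e^(−3.06×1.03) = e^(−3.152) = 0.04278; e^(−k₂t) = e^(−0.1360) = 0.8729.
C_S = 3.06×5.70/(0.132−3.06) × (0.04278−0.8729) = (-5.957)×(-0.8301) = 4.945 kmol/m³.
C_R = C_{R0}e^(−k₁t) = 0.2438 kmol/m³, so C_T = C_{R0}−C_R−C_S = 0.5113 kmol/m³; C_S/C_T = 9.67.

9.67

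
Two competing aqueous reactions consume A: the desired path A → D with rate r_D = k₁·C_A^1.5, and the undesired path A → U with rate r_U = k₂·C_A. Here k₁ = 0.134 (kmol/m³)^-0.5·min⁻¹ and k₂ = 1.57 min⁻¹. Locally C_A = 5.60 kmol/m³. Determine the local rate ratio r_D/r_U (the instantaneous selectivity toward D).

S_{D/U} = r_D/r_U = (k₁·C_A^1.5)/(k₂·C_A) = (k₁/k₂)·C_A^0.5.
= (0.134×5.600^1.5) / (1.57×5.600) = 1.776/8.792 = 0.202.

0.202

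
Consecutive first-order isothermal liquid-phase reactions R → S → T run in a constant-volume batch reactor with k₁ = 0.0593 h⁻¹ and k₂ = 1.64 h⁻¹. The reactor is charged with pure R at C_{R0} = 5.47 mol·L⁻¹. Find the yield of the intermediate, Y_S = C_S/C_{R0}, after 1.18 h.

The intermediate concentration in a first-order A→B→C sequence is C_S = k₁C_{R0}(e^(−k₁t) − e^(−k₂t))/(k₂−k₁).
e^(−k₁t) = e^(−0.0593×1.18) = e^(−0.06997) = 0.9324; e^(−k₂t) = e^(−1.935) = 0.1444.
C_S = 0.0593×5.47/(1.64−0.0593) × (0.9324−0.1444) = 0.2052×0.7880 = 0.1617 mol·L⁻¹.
Y_S = C_S/C_{R0} = 0.1617/5.47 = 0.0296.

0.0296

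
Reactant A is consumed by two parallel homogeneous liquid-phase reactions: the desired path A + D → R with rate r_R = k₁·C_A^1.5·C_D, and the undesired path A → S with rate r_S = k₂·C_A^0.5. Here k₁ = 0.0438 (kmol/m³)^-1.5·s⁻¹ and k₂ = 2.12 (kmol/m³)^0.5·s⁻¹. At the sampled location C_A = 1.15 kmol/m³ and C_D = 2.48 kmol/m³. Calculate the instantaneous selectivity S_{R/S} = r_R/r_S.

S_{R/S} = r_R/r_S = (k₁·C_A^1.5·C_D)/(k₂·C_A^0.5) = (k₁/k₂)·C_A·C_D.
= (0.0438×1.150^1.5×2.480) / (2.12×1.150^0.5) = 0.1340/2.273 = 0.0589.
Since the desired path is higher order in A, keeping C_A high (PFR or concentrated feed) favours R.

0.0589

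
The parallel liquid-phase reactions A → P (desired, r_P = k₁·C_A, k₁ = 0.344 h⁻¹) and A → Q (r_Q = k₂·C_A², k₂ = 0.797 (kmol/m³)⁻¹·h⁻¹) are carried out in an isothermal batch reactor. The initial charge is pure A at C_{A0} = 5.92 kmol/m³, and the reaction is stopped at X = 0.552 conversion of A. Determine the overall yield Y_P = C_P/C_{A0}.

C_A = C_{A0}(1−X) = 2.652 kmol/m³.
Along a PFR/batch, dC_P/dC_A = −r_P/(r_P+r_Q) = −k₁/(k₁+k₂·C_A).
Integrating from C_{A0} to C_A: C_P = (0.344/0.797)·ln[(0.344+0.797·5.92)/(0.344+0.797·2.65)] = 0.4316·ln(5.062/2.458) = 0.3119 kmol/m³.
Y_P = C_P/C_{A0} = 0.3119/5.92 = 0.0527.

0.0527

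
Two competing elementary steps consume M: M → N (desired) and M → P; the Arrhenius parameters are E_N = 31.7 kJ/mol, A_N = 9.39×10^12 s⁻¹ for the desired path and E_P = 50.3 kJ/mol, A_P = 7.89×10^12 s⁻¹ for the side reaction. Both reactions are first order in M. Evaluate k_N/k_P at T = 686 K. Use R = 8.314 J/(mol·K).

31.0

Since both paths have the same order in M, the concentration cancels and S_{N/P} = k_N/k_P = (A_N/A_P)·exp[(E_P−E_N)/(RT)].
(E_P−E_N)/(RT) = (50.3−31.7)×10³/(8.314×686) = 18600/5703 = 3.261.
k_N/k_P = (9.39×10^12/7.89×10^12)·exp(3.261) = 1.190 × 26.08 = 31.0.
Since E_N < E_P, lowering the temperature improves selectivity toward N.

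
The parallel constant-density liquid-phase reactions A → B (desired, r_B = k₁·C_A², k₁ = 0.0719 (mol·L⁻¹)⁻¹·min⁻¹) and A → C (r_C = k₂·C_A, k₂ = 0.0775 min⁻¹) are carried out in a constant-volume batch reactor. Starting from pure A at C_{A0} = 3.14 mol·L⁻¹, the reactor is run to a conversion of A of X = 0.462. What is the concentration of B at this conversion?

C_A = C_{A0}(1−X) = 1.689 mol·L⁻¹.
Along a PFR/batch, dC_C/dC_A = −r_C/(r_B+r_C) = −k₂/(k₂+k₁·C_A).
Integrating from C_{A0} to C_A: C_C = (0.0775/0.0719)·ln[(0.0775+0.0719·3.14)/(0.0775+0.0719·1.69)] = 1.078·ln(0.3033/0.1990) = 0.4543 mol·L⁻¹.
Then C_B = (C_{A0}−C_A) − C_C = 1.451 − 0.4543 = 0.9964 mol·L⁻¹.

0.996 mol·L⁻¹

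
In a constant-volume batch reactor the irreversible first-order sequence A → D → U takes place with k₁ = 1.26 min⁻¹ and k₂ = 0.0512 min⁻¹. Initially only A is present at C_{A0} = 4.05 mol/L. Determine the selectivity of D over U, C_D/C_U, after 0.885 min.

The intermediate concentration in a first-order A→B→C sequence is C_D = k₁C_{A0}(e^(−k₁t) − e^(−k₂t))/(k₂−k₁).
e^(−k₁t) = e^(−1.26×0.885) = e^(−1.115) = 0.3279; e^(−k₂t) = e^(−0.04531) = 0.9557.
C_D = 1.26×4.05/(0.0512−1.26) × (0.3279−0.9557) = (-4.222)×(-0.6278) = 2.650 mol/L.
C_A = C_{A0}e^(−k₁t) = 1.328 mol/L, so C_U = C_{A0}−C_A−C_D = 0.07172 mol/L; C_D/C_U = 37.0.

37.0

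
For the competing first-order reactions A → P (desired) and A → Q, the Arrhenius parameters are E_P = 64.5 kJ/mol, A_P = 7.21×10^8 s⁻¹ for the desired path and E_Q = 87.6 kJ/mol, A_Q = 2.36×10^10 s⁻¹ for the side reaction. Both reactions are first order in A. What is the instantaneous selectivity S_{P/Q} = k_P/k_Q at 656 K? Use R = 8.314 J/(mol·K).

k_P/k_Q = (A_P/A_Q)·exp[−(E_P−E_Q)/(RT)] = (A_P/A_Q)·exp[(E_Q−E_P)/(RT)].
(E_Q−E_P)/(RT) = (87.6−64.5)×10³/(8.314×656) = 23100/5454 = 4.235.
k_P/k_Q = (7.21×10^8/2.36×10^10)·exp(4.235) = 0.03055 × 69.09 = 2.11.

2.11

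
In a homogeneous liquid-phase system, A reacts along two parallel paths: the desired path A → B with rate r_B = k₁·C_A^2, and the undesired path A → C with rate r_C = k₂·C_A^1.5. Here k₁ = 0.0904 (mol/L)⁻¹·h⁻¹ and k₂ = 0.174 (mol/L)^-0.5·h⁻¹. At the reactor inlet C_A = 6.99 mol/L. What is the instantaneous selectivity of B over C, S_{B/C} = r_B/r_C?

1.37

S_{B/C} = r_B/r_C = (k₁·C_A^2)/(k₂·C_A^1.5) = (k₁/k₂)·C_A^0.5.
= (0.0904×6.990^2) / (0.174×6.990^1.5) = 4.417/3.216 = 1.37.
Since the desired path is higher order in A, keeping C_A high (PFR or concentrated feed) favours B.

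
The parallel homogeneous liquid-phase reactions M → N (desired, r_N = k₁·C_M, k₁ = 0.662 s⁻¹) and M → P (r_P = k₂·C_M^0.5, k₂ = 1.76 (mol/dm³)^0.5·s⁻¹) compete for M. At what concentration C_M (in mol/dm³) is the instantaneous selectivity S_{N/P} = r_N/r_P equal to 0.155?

0.170 mol/dm³

S_{N/P} = (k₁/k₂)·C_M^0.5 ⇒ C_M = (S·k₂/k₁)^(2).
= (0.155×1.76/0.662)^(2) = (0.4121)^(2) = 0.170 mol/dm³.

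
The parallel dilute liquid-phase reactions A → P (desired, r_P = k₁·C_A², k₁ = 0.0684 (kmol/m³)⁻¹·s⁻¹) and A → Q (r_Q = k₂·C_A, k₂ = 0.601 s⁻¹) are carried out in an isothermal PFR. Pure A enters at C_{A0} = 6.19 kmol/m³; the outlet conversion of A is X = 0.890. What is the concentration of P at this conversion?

C_A = C_{A0}(1−X) = 0.6809 kmol/m³.
Along a PFR/batch, dC_Q/dC_A = −r_Q/(r_P+r_Q) = −k₂/(k₂+k₁·C_A).
Integrating from C_{A0} to C_A: C_Q = (0.601/0.0684)·ln[(0.601+0.0684·6.19)/(0.601+0.0684·0.681)] = 8.787·ln(1.024/0.6476) = 4.030 kmol/m³.
Then C_P = (C_{A0}−C_A) − C_Q = 5.509 − 4.030 = 1.479 kmol/m³.

1.48 kmol/m³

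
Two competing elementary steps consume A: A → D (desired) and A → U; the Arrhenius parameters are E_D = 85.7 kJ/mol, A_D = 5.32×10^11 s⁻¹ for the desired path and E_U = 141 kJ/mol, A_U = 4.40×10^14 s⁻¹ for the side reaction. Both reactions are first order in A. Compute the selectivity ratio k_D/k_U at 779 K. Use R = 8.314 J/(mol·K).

With equal orders, S_{D/U} = k_D/k_U = (A_D/A_U)·exp[(E_U−E_D)/(RT)].
(E_U−E_D)/(RT) = (141−85.7)×10³/(8.314×779) = 55300/6477 = 8.538.
k_D/k_U = (5.32×10^11/4.40×10^14)·exp(8.538) = 0.001209 × 5107 = 6.18.

6.18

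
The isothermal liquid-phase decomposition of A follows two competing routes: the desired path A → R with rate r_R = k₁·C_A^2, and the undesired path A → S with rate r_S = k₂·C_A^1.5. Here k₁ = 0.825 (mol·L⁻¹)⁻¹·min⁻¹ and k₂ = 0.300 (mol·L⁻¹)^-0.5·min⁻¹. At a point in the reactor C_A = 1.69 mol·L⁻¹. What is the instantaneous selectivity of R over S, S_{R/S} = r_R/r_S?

S_{R/S} = r_R/r_S = (k₁·C_A^2)/(k₂·C_A^1.5) = (k₁/k₂)·C_A^0.5.
= (0.825×1.690^2) / (0.300×1.690^1.5) = 2.356/0.6591 = 3.57.
Since the desired path is higher order in A, keeping C_A high (PFR or concentrated feed) favours R.

3.57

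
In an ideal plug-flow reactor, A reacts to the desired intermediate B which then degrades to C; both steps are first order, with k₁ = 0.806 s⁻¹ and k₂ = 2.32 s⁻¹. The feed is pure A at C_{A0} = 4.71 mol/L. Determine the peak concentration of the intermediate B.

For a first-order series the maximum intermediate yield is C_{B,max}/C_{A0} = (k₁/k₂)^[k₂/(k₂−k₁)].
= (0.806/2.32)^(2.32/(2.32−0.806)) = (0.3474)^(1.532) = 0.1979.
C_{B,max} = 0.1979×4.71 = 0.932 mol/L.

0.932 mol/L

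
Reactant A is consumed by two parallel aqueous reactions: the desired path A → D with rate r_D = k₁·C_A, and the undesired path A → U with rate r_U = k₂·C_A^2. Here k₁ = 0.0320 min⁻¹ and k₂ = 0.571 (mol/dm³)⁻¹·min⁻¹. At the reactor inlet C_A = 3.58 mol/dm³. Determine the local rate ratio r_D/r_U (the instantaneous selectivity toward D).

0.0157

S_{D/U} = r_D/r_U = (k₁·C_A)/(k₂·C_A^2) = (k₁/k₂)·C_A⁻¹.
= (0.0320×3.580) / (0.571×3.580^2) = 0.1146/7.318 = 0.0157.
The undesired path is higher order in A, so low C_A (CSTR or dilute feed) favours D.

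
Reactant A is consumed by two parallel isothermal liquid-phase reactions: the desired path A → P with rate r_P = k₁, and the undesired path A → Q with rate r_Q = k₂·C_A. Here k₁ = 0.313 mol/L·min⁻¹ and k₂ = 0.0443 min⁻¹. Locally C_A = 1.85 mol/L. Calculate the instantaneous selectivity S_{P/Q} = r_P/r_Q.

3.82

S_{P/Q} = r_P/r_Q = (k₁)/(k₂·C_A) = (k₁/k₂)·C_A⁻¹.
= (0.313) / (0.0443×1.850) = 0.3130/0.08196 = 3.82.
The undesired path is higher order in A, so low C_A (CSTR or dilute feed) favours P.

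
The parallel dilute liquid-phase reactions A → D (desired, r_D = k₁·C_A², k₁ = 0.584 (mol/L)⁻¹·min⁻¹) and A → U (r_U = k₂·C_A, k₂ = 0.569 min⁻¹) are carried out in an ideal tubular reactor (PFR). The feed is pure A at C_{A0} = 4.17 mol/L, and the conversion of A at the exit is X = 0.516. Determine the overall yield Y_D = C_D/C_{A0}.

C_A = C_{A0}(1−X) = 2.018 mol/L.
Along a PFR/batch, dC_U/dC_A = −r_U/(r_D+r_U) = −k₂/(k₂+k₁·C_A).
Integrating from C_{A0} to C_A: C_U = (0.569/0.584)·ln[(0.569+0.584·4.17)/(0.569+0.584·2.02)] = 0.9743·ln(3.004/1.748) = 0.5278 mol/L.
Then C_D = (C_{A0}−C_A) − C_U = 2.152 − 0.5278 = 1.624 mol/L.
Y_D = C_D/C_{A0} = 1.624/4.17 = 0.389.

0.389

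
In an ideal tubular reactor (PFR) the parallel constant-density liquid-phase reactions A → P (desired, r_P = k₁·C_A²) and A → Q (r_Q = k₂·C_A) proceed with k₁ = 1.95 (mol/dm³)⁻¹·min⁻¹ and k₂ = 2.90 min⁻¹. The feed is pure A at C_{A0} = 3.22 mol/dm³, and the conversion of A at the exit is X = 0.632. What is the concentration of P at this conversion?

C_A = C_{A0}(1−X) = 1.185 mol/dm³.
Along a PFR/batch, dC_Q/dC_A = −r_Q/(r_P+r_Q) = −k₂/(k₂+k₁·C_A).
Integrating from C_{A0} to C_A: C_Q = (2.90/1.95)·ln[(2.90+1.95·3.22)/(2.90+1.95·1.18)] = 1.487·ln(9.179/5.211) = 0.8421 mol/dm³.
Then C_P = (C_{A0}−C_A) − C_Q = 2.035 − 0.8421 = 1.193 mol/dm³.

1.19 mol/dm³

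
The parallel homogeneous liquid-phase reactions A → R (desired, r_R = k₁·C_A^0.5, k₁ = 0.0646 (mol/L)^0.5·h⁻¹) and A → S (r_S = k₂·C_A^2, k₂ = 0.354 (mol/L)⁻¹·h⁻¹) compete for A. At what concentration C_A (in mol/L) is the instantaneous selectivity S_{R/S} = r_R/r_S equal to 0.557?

0.475 mol/L

S_{R/S} = (k₁/k₂)·C_A^-1.5 ⇒ C_A = (S·k₂/k₁)^(1/(-1.5)).
= (0.557×0.354/0.0646)^(-0.6667) = (3.052)^(-0.6667) = 0.475 mol/L.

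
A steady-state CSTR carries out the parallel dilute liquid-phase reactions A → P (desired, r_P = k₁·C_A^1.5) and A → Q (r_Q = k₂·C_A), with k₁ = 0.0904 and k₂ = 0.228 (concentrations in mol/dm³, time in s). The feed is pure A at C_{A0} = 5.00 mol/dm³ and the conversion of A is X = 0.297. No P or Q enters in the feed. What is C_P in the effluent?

0.633 mol/dm³

Exit C_A = C_{A0}(1−X) = 5.00×0.703 = 3.515 mol/dm³.
Rates in a CSTR are evaluated at the outlet concentration: r_P = 0.0904×3.515^1.5 = 0.5957, r_Q = 0.228×3.515 = 0.8014.
Fraction of consumed A going to P: r_P/(r_P+r_Q) = 0.4264.
C_P = 0.4264·C_{A0}·X = 0.4264×5.00×0.297 = 0.633 mol/dm³.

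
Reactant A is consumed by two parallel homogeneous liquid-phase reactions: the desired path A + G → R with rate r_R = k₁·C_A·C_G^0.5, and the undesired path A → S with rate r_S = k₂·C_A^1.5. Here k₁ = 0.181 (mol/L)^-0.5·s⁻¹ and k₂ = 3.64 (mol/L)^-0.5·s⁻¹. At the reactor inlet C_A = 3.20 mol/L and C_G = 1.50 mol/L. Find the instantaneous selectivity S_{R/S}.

0.0340

S_{R/S} = r_R/r_S = (k₁·C_A·C_G^0.5)/(k₂·C_A^1.5) = (k₁/k₂)·C_A^-0.5·C_G^0.5.
= (0.181×3.200×1.500^0.5) / (3.64×3.200^1.5) = 0.7094/20.84 = 0.0340.
The undesired path is higher order in A, so low C_A (CSTR or dilute feed) favours R.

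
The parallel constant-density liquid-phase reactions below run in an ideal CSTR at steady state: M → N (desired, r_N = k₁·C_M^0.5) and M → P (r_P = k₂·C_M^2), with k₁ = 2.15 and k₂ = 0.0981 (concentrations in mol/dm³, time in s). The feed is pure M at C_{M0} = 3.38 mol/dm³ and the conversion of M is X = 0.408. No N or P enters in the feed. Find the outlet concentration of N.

1.22 mol/dm³

Exit C_M = C_{M0}(1−X) = 3.38×0.592 = 2.001 mol/dm³.
Rates in a CSTR are evaluated at the outlet concentration: r_N = 2.15×2.001^0.5 = 3.041, r_P = 0.0981×2.001^2 = 0.3928.
Fraction of consumed M going to N: r_N/(r_N+r_P) = 0.8856.
C_N = 0.8856·C_{M0}·X = 0.8856×3.38×0.408 = 1.22 mol/dm³.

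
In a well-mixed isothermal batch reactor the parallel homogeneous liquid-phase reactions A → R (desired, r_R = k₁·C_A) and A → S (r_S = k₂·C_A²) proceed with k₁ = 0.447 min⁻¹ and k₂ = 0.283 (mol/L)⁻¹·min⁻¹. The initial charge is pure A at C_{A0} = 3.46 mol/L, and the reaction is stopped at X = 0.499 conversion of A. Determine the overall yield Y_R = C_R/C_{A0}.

C_A = C_{A0}(1−X) = 1.733 mol/L.
Along a PFR/batch, dC_R/dC_A = −r_R/(r_R+r_S) = −k₁/(k₁+k₂·C_A).
Integrating from C_{A0} to C_A: C_R = (0.447/0.283)·ln[(0.447+0.283·3.46)/(0.447+0.283·1.73)] = 1.580·ln(1.426/0.9376) = 0.6625 mol/L.
Y_R = C_R/C_{A0} = 0.6625/3.46 = 0.191.

0.191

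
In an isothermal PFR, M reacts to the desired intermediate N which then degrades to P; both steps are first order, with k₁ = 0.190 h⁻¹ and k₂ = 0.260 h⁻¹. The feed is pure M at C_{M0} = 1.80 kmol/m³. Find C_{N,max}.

0.561 kmol/m³

For a first-order series the maximum intermediate yield is C_{N,max}/C_{M0} = (k₁/k₂)^[k₂/(k₂−k₁)].
= (0.190/0.260)^(0.260/(0.260−0.190)) = (0.7308)^(3.714) = 0.3119.
C_{N,max} = 0.3119×1.80 = 0.561 kmol/m³.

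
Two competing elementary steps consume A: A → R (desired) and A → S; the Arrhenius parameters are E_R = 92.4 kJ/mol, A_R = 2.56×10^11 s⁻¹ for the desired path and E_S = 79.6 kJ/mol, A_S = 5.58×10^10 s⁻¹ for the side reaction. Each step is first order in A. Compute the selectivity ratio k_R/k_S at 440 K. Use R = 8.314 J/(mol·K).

k_R/k_S = (A_R/A_S)·exp[−(E_R−E_S)/(RT)] = (A_R/A_S)·exp[(E_S−E_R)/(RT)].
(E_S−E_R)/(RT) = (79.6−92.4)×10³/(8.314×440) = -12800/3658 = -3.499.
k_R/k_S = (2.56×10^11/5.58×10^10)·exp(-3.499) = 4.588 × 0.03023 = 0.139.
Since E_R > E_S, raising the temperature improves selectivity toward R.

0.139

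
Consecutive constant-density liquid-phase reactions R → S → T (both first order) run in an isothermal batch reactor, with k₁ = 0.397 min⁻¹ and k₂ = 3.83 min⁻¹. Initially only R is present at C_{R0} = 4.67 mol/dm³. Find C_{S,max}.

At the optimum, C_{S,max}/C_{R0} = (k₁/k₂)^[k₂/(k₂−k₁)].
= (0.397/3.83)^(3.83/(3.83−0.397)) = (0.1037)^(1.116) = 0.07975.
C_{S,max} = 0.07975×4.67 = 0.372 mol/dm³.

0.372 mol/dm³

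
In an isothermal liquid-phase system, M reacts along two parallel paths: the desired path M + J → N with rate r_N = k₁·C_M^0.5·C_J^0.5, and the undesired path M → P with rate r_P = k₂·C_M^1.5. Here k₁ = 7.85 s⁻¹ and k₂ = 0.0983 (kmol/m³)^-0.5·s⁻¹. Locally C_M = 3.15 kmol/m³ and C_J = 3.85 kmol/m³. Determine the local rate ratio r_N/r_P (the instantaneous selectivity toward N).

S_{N/P} = r_N/r_P = (k₁·C_M^0.5·C_J^0.5)/(k₂·C_M^1.5) = (k₁/k₂)·C_M⁻¹·C_J^0.5.
= (7.85×3.150^0.5×3.850^0.5) / (0.0983×3.150^1.5) = 27.34/0.5496 = 49.7.
The undesired path is higher order in M, so low C_M (CSTR or dilute feed) favours N.

49.7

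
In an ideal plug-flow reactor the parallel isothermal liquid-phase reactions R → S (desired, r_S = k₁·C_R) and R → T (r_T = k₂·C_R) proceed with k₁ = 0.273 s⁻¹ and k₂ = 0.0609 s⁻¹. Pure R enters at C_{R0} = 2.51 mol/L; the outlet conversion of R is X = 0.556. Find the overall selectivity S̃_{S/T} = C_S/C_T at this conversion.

4.48

C_R = C_{R0}(1−X) = 1.114 mol/L.
Both paths are first order in R, so the instantaneous fraction to S is constant: dC_S/d(−C_R) = k₁/(k₁+k₂) = 0.8176.
C_S = 0.8176·(C_{R0}−C_R) = 0.8176×1.396 = 1.14 mol/L.
C_T = (C_{R0}−C_R)−C_S = 0.2545 mol/L; S̃_{S/T} = 1.141/0.2545 = 4.48.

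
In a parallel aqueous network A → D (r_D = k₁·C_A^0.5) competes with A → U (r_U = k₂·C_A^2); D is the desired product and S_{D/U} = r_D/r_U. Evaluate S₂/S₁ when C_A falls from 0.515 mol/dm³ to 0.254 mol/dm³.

S_{D/U} = (k₁/k₂)·C_A^-1.5, so S₂/S₁ = (C_{A,2}/C_{A,1})^-1.5.
= (0.254/0.515)^(-1.5) = (0.4932)^(-1.5) = 2.89.
Selectivity toward D rises as C_A falls — low-concentration operation is favoured.

2.89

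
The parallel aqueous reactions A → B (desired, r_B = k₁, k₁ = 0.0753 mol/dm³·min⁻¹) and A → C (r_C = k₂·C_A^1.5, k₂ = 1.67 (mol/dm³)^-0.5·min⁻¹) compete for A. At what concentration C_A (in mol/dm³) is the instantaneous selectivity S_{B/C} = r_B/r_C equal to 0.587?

0.181 mol/dm³

S_{B/C} = (k₁/k₂)·C_A^-1.5 ⇒ C_A = (S·k₂/k₁)^(1/(-1.5)).
= (0.587×1.67/0.0753)^(-0.6667) = (13.02)^(-0.6667) = 0.181 mol/dm³.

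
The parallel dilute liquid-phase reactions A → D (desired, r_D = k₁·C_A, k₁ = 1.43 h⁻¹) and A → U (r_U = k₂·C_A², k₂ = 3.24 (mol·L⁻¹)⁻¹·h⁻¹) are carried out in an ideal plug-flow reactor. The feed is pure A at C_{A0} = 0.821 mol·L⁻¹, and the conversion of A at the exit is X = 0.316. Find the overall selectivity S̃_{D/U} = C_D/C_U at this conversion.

0.643

C_A = C_{A0}(1−X) = 0.5616 mol·L⁻¹.
Along a PFR/batch, dC_D/dC_A = −r_D/(r_D+r_U) = −k₁/(k₁+k₂·C_A).
Integrating from C_{A0} to C_A: C_D = (1.43/3.24)·ln[(1.43+3.24·0.821)/(1.43+3.24·0.562)] = 0.4414·ln(4.090/3.249) = 0.1015 mol·L⁻¹.
C_U = (C_{A0}−C_A)−C_D = 0.1579 mol·L⁻¹; S̃_{D/U} = 0.1015/0.1579 = 0.643.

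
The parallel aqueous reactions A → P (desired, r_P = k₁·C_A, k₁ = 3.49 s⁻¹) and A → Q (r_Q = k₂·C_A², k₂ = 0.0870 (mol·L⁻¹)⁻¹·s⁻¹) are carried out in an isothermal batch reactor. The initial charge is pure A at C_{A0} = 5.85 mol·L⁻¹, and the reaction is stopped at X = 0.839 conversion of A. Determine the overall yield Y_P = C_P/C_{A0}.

0.774

C_A = C_{A0}(1−X) = 0.9419 mol·L⁻¹.
Along a PFR/batch, dC_P/dC_A = −r_P/(r_P+r_Q) = −k₁/(k₁+k₂·C_A).
Integrating from C_{A0} to C_A: C_P = (3.49/0.0870)·ln[(3.49+0.0870·5.85)/(3.49+0.0870·0.942)] = 40.11·ln(3.999/3.572) = 4.530 mol·L⁻¹.
Y_P = C_P/C_{A0} = 4.530/5.85 = 0.774.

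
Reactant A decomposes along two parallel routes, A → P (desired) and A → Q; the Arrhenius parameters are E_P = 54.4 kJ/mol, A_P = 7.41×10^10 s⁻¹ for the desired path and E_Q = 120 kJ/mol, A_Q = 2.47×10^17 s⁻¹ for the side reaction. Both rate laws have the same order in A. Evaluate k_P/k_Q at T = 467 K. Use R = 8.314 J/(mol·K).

6.53

k_P/k_Q = (A_P/A_Q)·exp[−(E_P−E_Q)/(RT)] = (A_P/A_Q)·exp[(E_Q−E_P)/(RT)].
(E_Q−E_P)/(RT) = (120−54.4)×10³/(8.314×467) = 65600/3883 = 16.90.
k_P/k_Q = (7.41×10^10/2.47×10^17)·exp(16.90) = 3.000×10^-7 × 2.176×10^7 = 6.53.
Since E_P < E_Q, lowering the temperature improves selectivity toward P.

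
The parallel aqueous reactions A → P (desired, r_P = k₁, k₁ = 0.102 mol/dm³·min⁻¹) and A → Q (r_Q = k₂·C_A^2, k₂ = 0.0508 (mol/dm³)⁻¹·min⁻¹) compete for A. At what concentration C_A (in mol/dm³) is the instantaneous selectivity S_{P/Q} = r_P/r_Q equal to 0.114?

S_{P/Q} = (k₁/k₂)·C_A^-2 ⇒ C_A = (S·k₂/k₁)^(-0.5).
= (0.114×0.0508/0.102)^(-0.5) = (0.05678)^(-0.5) = 4.20 mol/dm³.

4.20 mol/dm³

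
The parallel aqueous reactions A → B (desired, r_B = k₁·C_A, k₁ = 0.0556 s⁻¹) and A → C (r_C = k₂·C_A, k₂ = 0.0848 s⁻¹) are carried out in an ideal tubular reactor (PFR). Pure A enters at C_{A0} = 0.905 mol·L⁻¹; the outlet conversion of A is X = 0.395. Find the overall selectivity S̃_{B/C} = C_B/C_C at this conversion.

0.656

C_A = C_{A0}(1−X) = 0.5475 mol·L⁻¹.
Both paths are first order in A, so the instantaneous fraction to B is constant: dC_B/d(−C_A) = k₁/(k₁+k₂) = 0.3960.
C_B = 0.3960·(C_{A0}−C_A) = 0.3960×0.3575 = 0.142 mol·L⁻¹.
C_C = (C_{A0}−C_A)−C_B = 0.2159 mol·L⁻¹; S̃_{B/C} = 0.1416/0.2159 = 0.656.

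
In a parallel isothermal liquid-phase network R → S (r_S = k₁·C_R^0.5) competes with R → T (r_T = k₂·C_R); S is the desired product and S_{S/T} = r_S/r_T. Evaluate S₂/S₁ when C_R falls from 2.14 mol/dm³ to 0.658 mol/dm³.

S_{S/T} = (k₁/k₂)·C_R^-0.5, so S₂/S₁ = (C_{R,2}/C_{R,1})^-0.5.
= (0.658/2.14)^(-0.5) = (0.3075)^(-0.5) = 1.80.

1.80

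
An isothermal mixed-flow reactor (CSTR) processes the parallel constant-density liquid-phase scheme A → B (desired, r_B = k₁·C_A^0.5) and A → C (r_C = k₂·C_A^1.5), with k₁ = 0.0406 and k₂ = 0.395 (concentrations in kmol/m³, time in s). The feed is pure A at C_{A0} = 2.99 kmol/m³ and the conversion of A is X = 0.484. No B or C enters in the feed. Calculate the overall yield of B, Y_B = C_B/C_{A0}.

0.0302

Exit C_A = C_{A0}(1−X) = 2.99×0.516 = 1.543 kmol/m³.
A CSTR operates uniformly at the exit composition, giving r_B = 0.05043 and r_C = 0.7570 (each k·C_A^n at C_A = 1.543).
Fraction of consumed A going to B: r_B/(r_B+r_C) = 0.06246.
C_B = 0.06246·C_{A0}·X = 0.06246×2.99×0.484 = 0.0904 kmol/m³; Y_B = C_B/C_{A0} = 0.0302.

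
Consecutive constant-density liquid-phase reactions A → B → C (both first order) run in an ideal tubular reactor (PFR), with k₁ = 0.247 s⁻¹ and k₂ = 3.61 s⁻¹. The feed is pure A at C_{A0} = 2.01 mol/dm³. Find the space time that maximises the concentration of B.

0.798 s

For first-order series the maximum of C_B occurs at τ_opt = ln(k₂/k₁)/(k₂−k₁).
= ln(3.61/0.247)/(3.61−0.247) = ln(14.62)/3.363 = 2.682/3.363 = 0.798 s.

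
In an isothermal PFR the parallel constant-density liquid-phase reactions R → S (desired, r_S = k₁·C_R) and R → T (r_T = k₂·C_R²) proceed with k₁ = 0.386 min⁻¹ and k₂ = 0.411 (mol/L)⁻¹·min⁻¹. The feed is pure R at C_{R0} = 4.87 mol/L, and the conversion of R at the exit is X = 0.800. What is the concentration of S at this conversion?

1.04 mol/L

C_R = C_{R0}(1−X) = 0.9740 mol/L.
Along a PFR/batch, dC_S/dC_R = −r_S/(r_S+r_T) = −k₁/(k₁+k₂·C_R).
Integrating from C_{R0} to C_R: C_S = (0.386/0.411)·ln[(0.386+0.411·4.87)/(0.386+0.411·0.974)] = 0.9392·ln(2.388/0.7863) = 1.043 mol/L.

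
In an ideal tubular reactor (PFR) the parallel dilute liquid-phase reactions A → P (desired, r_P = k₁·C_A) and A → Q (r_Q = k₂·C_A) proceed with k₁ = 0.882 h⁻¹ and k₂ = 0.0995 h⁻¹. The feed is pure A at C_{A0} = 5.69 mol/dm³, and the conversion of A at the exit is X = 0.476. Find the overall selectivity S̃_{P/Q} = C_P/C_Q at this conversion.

8.86

C_A = C_{A0}(1−X) = 2.982 mol/dm³.
Both paths are first order in A, so the instantaneous fraction to P is constant: dC_P/d(−C_A) = k₁/(k₁+k₂) = 0.8986.
C_P = 0.8986·(C_{A0}−C_A) = 0.8986×2.708 = 2.43 mol/dm³.
C_Q = (C_{A0}−C_A)−C_P = 0.2746 mol/dm³; S̃_{P/Q} = 2.434/0.2746 = 8.86.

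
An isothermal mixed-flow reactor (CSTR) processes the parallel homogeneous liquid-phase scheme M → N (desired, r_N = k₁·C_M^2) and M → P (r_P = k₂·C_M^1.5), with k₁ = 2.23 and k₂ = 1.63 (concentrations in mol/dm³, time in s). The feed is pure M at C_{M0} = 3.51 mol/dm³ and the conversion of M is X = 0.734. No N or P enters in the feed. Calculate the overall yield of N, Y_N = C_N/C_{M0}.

Exit C_M = C_{M0}(1−X) = 3.51×0.266 = 0.9337 mol/dm³.
A CSTR operates uniformly at the exit composition, giving r_N = 1.944 and r_P = 1.471 (each k·C_M^n at C_M = 0.9337).
Fraction of consumed M going to N: r_N/(r_N+r_P) = 0.5693.
C_N = 0.5693·C_{M0}·X = 0.5693×3.51×0.734 = 1.47 mol/dm³; Y_N = C_N/C_{M0} = 0.418.

0.418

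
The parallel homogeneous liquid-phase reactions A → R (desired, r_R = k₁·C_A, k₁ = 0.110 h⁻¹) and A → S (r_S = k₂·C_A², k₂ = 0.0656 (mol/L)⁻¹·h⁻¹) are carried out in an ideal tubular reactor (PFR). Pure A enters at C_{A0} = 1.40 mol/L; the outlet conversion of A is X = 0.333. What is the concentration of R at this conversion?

C_A = C_{A0}(1−X) = 0.9338 mol/L.
Along a PFR/batch, dC_R/dC_A = −r_R/(r_R+r_S) = −k₁/(k₁+k₂·C_A).
Integrating from C_{A0} to C_A: C_R = (0.110/0.0656)·ln[(0.110+0.0656·1.40)/(0.110+0.0656·0.934)] = 1.677·ln(0.2018/0.1713) = 0.2755 mol/L.

0.276 mol/L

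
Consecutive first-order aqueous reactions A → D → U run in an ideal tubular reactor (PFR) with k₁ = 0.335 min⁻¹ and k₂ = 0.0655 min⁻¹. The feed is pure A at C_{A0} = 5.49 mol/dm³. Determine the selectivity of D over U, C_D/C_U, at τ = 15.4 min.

The intermediate concentration in a first-order A→B→C sequence is C_D = k₁C_{A0}(e^(−k₁τ) − e^(−k₂τ))/(k₂−k₁).
e^(−k₁τ) = e^(−0.335×15.4) = e^(−5.159) = 0.005747; e^(−k₂τ) = e^(−1.009) = 0.3647.
C_D = 0.335×5.49/(0.0655−0.335) × (0.005747−0.3647) = (-6.824)×(-0.3589) = 2.450 mol/dm³.
C_A = C_{A0}e^(−k₁τ) = 0.03155 mol/dm³, so C_U = C_{A0}−C_A−C_D = 3.009 mol/dm³; C_D/C_U = 0.814.

0.814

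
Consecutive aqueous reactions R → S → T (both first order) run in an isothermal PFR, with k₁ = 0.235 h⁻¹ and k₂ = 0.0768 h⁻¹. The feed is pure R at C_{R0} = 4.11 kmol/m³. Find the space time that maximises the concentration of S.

Setting dC_S/dτ = 0 gives τ_opt = ln(k₂/k₁)/(k₂−k₁).
= ln(0.0768/0.235)/(0.0768−0.235) = ln(0.3268)/-0.1582 = -1.118/-0.1582 = 7.07 h.

7.07 h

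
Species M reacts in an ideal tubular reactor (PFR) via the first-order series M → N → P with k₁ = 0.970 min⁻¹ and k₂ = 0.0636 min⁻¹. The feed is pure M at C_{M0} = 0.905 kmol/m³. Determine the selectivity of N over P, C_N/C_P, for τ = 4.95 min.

Solving the coupled first-order balances gives C_N(τ) = [k₁/(k₂−k₁)]·C_{M0}·(e^(−k₁τ) − e^(−k₂τ)).
e^(−k₁τ) = e^(−0.970×4.95) = e^(−4.801) = 0.008217; e^(−k₂τ) = e^(−0.3148) = 0.7299.
C_N = 0.970×0.905/(0.0636−0.970) × (0.008217−0.7299) = (-0.9685)×(-0.7217) = 0.6990 kmol/m³.
C_M = C_{M0}e^(−k₁τ) = 0.007437 kmol/m³, so C_P = C_{M0}−C_M−C_N = 0.1986 kmol/m³; C_N/C_P = 3.52.

3.52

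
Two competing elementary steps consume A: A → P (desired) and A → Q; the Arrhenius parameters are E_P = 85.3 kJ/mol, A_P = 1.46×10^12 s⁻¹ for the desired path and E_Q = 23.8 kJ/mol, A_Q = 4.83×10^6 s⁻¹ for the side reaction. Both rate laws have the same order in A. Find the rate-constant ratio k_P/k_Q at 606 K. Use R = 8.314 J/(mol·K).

1.51

With equal orders, S_{P/Q} = k_P/k_Q = (A_P/A_Q)·exp[(E_Q−E_P)/(RT)].
(E_Q−E_P)/(RT) = (23.8−85.3)×10³/(8.314×606) = -61500/5038 = -12.21.
k_P/k_Q = (1.46×10^12/4.83×10^6)·exp(-12.21) = 3.023×10^5 × 4.998×10^-6 = 1.51.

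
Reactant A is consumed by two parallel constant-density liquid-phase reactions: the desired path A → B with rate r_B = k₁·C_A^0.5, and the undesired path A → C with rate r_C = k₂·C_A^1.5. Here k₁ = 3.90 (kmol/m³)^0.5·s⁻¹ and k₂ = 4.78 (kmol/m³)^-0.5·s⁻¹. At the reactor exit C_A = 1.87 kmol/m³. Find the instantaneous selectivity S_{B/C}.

S_{B/C} = r_B/r_C = (k₁·C_A^0.5)/(k₂·C_A^1.5) = (k₁/k₂)·C_A⁻¹.
= (3.90×1.870^0.5) / (4.78×1.870^1.5) = 5.333/12.22 = 0.436.
The undesired path is higher order in A, so low C_A (CSTR or dilute feed) favours B.

0.436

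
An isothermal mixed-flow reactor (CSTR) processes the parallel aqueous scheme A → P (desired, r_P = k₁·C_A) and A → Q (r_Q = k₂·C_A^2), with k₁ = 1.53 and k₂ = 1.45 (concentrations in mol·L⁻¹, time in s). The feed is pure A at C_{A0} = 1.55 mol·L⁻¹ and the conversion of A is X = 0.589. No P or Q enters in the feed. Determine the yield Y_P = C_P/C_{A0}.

Exit C_A = C_{A0}(1−X) = 1.55×0.411 = 0.6371 mol·L⁻¹.
Rates in a CSTR are evaluated at the outlet concentration: r_P = 1.53×0.6371 = 0.9747, r_Q = 1.45×0.6371^2 = 0.5885.
Fraction of consumed A going to P: r_P/(r_P+r_Q) = 0.6235.
C_P = 0.6235·C_{A0}·X = 0.6235×1.55×0.589 = 0.569 mol·L⁻¹; Y_P = C_P/C_{A0} = 0.367.

0.367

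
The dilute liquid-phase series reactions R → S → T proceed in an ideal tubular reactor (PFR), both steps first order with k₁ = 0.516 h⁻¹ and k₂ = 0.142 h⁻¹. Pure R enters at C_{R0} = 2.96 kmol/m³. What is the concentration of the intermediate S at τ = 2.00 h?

For first-order series with pure R initially, C_S(τ) = k₁C_{R0}/(k₂−k₁)·(e^(−k₁τ) − e^(−k₂τ)).
e^(−k₁τ) = e^(−0.516×2.00) = e^(−1.032) = 0.3563; e^(−k₂τ) = e^(−0.2840) = 0.7528.
C_S = 0.516×2.96/(0.142−0.516) × (0.3563−0.7528) = (-4.084)×(-0.3965) = 1.619 kmol/m³.

1.62 kmol/m³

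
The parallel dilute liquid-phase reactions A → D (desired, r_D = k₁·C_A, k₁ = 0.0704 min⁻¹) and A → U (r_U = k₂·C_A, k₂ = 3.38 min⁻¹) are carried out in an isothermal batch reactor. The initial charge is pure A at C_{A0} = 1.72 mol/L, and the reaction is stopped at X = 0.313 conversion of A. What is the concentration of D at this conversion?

0.0110 mol/L

C_A = C_{A0}(1−X) = 1.182 mol/L.
Both paths are first order in A, so the instantaneous fraction to D is constant: dC_D/d(−C_A) = k₁/(k₁+k₂) = 0.02040.
C_D = 0.02040·(C_{A0}−C_A) = 0.02040×0.5384 = 0.0110 mol/L.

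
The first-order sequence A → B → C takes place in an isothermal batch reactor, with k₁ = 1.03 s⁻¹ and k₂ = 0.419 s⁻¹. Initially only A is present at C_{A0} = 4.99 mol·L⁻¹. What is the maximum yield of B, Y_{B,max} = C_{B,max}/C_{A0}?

For a first-order series the maximum intermediate yield is C_{B,max}/C_{A0} = (k₁/k₂)^[k₂/(k₂−k₁)].
= (1.03/0.419)^(0.419/(0.419−1.03)) = (2.458)^(-0.6858) = 0.5397.

0.540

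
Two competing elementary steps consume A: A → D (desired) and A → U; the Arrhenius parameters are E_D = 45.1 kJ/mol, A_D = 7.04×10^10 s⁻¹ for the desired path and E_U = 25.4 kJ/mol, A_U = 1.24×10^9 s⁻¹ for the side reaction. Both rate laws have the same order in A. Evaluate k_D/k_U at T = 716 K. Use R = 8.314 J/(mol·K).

k_D/k_U = (A_D/A_U)·exp[−(E_D−E_U)/(RT)] = (A_D/A_U)·exp[(E_U−E_D)/(RT)].
(E_U−E_D)/(RT) = (25.4−45.1)×10³/(8.314×716) = -19700/5953 = -3.309.
k_D/k_U = (7.04×10^10/1.24×10^9)·exp(-3.309) = 56.77 × 0.03654 = 2.07.

2.07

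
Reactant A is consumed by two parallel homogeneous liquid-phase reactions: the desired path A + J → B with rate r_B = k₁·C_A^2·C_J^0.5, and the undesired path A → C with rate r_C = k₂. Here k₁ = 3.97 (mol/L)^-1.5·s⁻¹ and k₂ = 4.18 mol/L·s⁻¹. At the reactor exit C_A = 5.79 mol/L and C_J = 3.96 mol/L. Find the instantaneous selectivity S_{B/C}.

63.4

S_{B/C} = r_B/r_C = (k₁·C_A^2·C_J^0.5)/(k₂) = (k₁/k₂)·C_A^2·C_J^0.5.
= (3.97×5.790^2×3.960^0.5) / (4.18) = 264.8/4.180 = 63.4.
Since the desired path is higher order in A, keeping C_A high (PFR or concentrated feed) favours B.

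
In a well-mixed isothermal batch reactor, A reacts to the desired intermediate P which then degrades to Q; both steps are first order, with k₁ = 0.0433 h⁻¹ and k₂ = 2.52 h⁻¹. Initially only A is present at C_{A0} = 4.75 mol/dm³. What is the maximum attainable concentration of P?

0.0760 mol/dm³

For a first-order series the maximum intermediate yield is C_{P,max}/C_{A0} = (k₁/k₂)^[k₂/(k₂−k₁)].
= (0.0433/2.52)^(2.52/(2.52−0.0433)) = (0.01718)^(1.017) = 0.01600.
C_{P,max} = 0.01600×4.75 = 0.0760 mol/dm³.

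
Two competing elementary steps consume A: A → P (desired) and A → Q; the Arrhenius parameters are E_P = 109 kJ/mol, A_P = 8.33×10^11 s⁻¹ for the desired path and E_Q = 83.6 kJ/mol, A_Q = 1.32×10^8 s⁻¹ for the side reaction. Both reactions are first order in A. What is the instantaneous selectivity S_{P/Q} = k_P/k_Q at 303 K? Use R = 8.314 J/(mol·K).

0.264

Since both paths have the same order in A, the concentration cancels and S_{P/Q} = k_P/k_Q = (A_P/A_Q)·exp[(E_Q−E_P)/(RT)].
(E_Q−E_P)/(RT) = (83.6−109)×10³/(8.314×303) = -25400/2519 = -10.08.
k_P/k_Q = (8.33×10^11/1.32×10^8)·exp(-10.08) = 6311 × 4.179×10^-5 = 0.264.
Since E_P > E_Q, raising the temperature improves selectivity toward P.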